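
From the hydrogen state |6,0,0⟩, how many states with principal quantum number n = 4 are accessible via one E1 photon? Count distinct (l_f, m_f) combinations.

E1 requires Δl = ±1, so l_f ∈ {-1, 1}; with 0 ≤ l_f ≤ n_f−1 = 3, the allowed l_f values are {1}.
For l_f = 1: m_f ∈ {m_i−1, m_i, m_i+1} ∩ [−1, 1] = {-1, 0, 1} → 3 states.
Total: 3.

3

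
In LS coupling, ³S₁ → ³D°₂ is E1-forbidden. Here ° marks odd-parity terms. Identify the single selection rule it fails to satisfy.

the ΔL = 0, ±1 rule

ΔJ = 0, ±1 (not J=0↔0): J: 1 → 2, ΔJ = +1 — passes.
ΔS = 0: S: 1 → 1 — passes.
Parity must change: even → odd — passes.
ΔL = 0, ±1 (not L=0↔0): L: 0 → 2, ΔL = +2 — fails.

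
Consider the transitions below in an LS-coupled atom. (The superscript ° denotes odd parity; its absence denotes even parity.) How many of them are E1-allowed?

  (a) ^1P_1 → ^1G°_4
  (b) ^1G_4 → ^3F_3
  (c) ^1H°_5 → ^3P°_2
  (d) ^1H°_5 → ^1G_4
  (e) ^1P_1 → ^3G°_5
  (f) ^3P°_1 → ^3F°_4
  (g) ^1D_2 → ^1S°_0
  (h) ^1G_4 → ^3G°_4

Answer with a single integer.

(a) forbidden (ΔL, ΔJ fail)
(b) forbidden (parity, ΔS fail)
(c) forbidden (parity, ΔS, ΔL, ΔJ fail)
(d) allowed
(e) forbidden (ΔS, ΔL, ΔJ fail)
(f) forbidden (parity, ΔL, ΔJ fail)
(g) forbidden (ΔL, ΔJ fail)
(h) forbidden (ΔS fails)
Total allowed: 1 of 8.

1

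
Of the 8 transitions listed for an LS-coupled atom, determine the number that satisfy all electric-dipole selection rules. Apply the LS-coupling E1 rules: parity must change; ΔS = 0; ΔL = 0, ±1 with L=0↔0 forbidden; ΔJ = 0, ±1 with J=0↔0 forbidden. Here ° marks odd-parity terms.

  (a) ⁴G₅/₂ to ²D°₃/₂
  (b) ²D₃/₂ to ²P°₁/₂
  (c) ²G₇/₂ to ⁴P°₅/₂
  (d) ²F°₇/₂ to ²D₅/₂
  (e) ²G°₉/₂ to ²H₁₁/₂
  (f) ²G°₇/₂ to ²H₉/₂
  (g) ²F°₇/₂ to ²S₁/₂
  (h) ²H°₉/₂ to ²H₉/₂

(a) forbidden (ΔS, ΔL fail)
(b) allowed
(c) forbidden (ΔS, ΔL fail)
(d) allowed
(e) allowed
(f) allowed
(g) forbidden (ΔL, ΔJ fail)
(h) allowed
Total allowed: 5 of 8.

5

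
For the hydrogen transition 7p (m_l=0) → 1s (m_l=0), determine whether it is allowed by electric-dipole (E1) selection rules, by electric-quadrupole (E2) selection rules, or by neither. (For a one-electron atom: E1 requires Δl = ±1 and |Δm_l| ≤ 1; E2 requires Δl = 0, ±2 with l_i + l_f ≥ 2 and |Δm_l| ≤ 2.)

Δl = 0 − 1 = -1; l_i + l_f = 1.
Δm_l = +0.
E1 (Δl = ±1, |Δm_l| ≤ 1): satisfied.
E2 (Δl = 0,±2, l_i+l_f ≥ 2, |Δm_l| ≤ 2): not satisfied.

E1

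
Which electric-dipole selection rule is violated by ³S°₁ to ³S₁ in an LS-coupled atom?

the L=0 ↔ L=0 exclusion

Parity must change: odd → even — passes.
ΔS = 0: S: 1 → 1 — passes.
ΔL = 0, ±1 (not L=0↔0): L: 0 → 0, ΔL = +0 — fails.
ΔJ = 0, ±1 (not J=0↔0): J: 1 → 1, ΔJ = +0 — passes.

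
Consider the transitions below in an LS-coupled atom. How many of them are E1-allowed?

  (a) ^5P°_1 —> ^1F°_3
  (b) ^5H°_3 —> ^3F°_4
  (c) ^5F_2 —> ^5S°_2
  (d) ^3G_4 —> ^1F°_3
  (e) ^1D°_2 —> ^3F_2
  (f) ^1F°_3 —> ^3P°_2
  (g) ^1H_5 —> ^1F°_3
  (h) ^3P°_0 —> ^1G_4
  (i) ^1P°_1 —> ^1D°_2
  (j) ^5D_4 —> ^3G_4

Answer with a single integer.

(a) forbidden (parity, ΔS, ΔL, ΔJ fail)
(b) forbidden (parity, ΔS, ΔL fail)
(c) forbidden (ΔL fails)
(d) forbidden (ΔS fails)
(e) forbidden (ΔS fails)
(f) forbidden (parity, ΔS, ΔL fail)
(g) forbidden (ΔL, ΔJ fail)
(h) forbidden (ΔS, ΔL, ΔJ fail)
(i) forbidden (parity fails)
(j) forbidden (parity, ΔS, ΔL fail)
Total allowed: 0 of 10.

0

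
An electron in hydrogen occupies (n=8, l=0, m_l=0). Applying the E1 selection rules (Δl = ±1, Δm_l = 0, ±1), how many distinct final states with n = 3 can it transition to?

E1 requires Δl = ±1, so l_f ∈ {-1, 1}; with 0 ≤ l_f ≤ n_f−1 = 2, the allowed l_f values are {1}.
For l_f = 1: m_f ∈ {m_i−1, m_i, m_i+1} ∩ [−1, 1] = {-1, 0, 1} → 3 states.
Total: 3.

3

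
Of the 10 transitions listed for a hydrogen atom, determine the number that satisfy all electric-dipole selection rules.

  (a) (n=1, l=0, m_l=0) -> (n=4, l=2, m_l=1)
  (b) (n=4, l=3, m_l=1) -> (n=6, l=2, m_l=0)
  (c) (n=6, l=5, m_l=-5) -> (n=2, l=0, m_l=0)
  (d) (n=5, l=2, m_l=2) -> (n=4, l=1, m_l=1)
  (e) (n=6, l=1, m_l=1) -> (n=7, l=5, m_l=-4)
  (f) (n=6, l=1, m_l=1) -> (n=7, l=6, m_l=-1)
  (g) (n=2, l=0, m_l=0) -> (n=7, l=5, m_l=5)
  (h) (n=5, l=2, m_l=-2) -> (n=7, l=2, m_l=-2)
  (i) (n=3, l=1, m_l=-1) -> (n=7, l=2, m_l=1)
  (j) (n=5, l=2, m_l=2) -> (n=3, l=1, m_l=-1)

(a) forbidden — Δl = +2 (E1 requires Δl = ±1)
(b) allowed
(c) forbidden — Δl = -5 (E1 requires Δl = ±1); Δm_l = +5 (E1 requires Δm_l = 0, ±1)
(d) allowed
(e) forbidden — Δl = +4 (E1 requires Δl = ±1); Δm_l = -5 (E1 requires Δm_l = 0, ±1)
(f) forbidden — Δl = +5 (E1 requires Δl = ±1); Δm_l = -2 (E1 requires Δm_l = 0, ±1)
(g) forbidden — Δl = +5 (E1 requires Δl = ±1); Δm_l = +5 (E1 requires Δm_l = 0, ±1)
(h) forbidden — Δl = +0 (E1 requires Δl = ±1)
(i) forbidden — Δm_l = +2 (E1 requires Δm_l = 0, ±1)
(j) forbidden — Δm_l = -3 (E1 requires Δm_l = 0, ±1)
Total allowed: 2 of 10.

2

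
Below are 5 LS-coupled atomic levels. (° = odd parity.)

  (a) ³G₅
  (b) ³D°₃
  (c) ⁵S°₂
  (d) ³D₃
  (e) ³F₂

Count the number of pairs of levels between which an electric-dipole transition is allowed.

(a)–(b): forbidden (ΔL, ΔJ).
(a)–(c): forbidden (ΔS, ΔL, ΔJ).
(a)–(d): forbidden (parity, ΔL, ΔJ).
(a)–(e): forbidden (parity, ΔJ).
(b)–(c): forbidden (parity, ΔS, ΔL).
(b)–(d): allowed.
(b)–(e): allowed.
(c)–(d): forbidden (ΔS, ΔL).
(c)–(e): forbidden (ΔS, ΔL).
(d)–(e): forbidden (parity).
Allowed pairs: 2 of 10.

2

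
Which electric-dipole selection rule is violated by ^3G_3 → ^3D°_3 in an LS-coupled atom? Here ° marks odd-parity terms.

the ΔL = 0, ±1 rule

Reading off the term symbols: S 1→1, L 4→2, J 3→3, parity even→odd.
Parity must change: even → odd — satisfied.
ΔS = 0: S: 1 → 1 — satisfied.
ΔL = 0, ±1 (not L=0↔0): L: 4 → 2, ΔL = -2 — violated.
ΔJ = 0, ±1 (not J=0↔0): J: 3 → 3, ΔJ = +0 — satisfied.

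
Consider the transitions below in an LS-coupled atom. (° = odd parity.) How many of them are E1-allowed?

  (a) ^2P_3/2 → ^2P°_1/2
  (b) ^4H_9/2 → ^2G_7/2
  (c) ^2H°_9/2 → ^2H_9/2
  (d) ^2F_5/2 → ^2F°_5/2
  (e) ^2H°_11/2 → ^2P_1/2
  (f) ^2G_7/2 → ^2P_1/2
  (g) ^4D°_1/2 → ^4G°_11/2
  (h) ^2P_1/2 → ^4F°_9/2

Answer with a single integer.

(a) allowed
(b) forbidden (parity, ΔS fail)
(c) allowed
(d) allowed
(e) forbidden (ΔL, ΔJ fail)
(f) forbidden (parity, ΔL, ΔJ fail)
(g) forbidden (parity, ΔL, ΔJ fail)
(h) forbidden (ΔS, ΔL, ΔJ fail)
Total allowed: 3 of 8.

3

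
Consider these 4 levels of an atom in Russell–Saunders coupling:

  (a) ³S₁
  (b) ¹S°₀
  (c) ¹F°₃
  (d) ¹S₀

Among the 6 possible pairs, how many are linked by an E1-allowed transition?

0

(a)–(b): forbidden (ΔS, ΔL).
(a)–(c): forbidden (ΔS, ΔL, ΔJ).
(a)–(d): forbidden (parity, ΔS, ΔL).
(b)–(c): forbidden (parity, ΔL, ΔJ).
(b)–(d): forbidden (ΔL, ΔJ).
(c)–(d): forbidden (ΔL, ΔJ).
Allowed pairs: 0 of 6.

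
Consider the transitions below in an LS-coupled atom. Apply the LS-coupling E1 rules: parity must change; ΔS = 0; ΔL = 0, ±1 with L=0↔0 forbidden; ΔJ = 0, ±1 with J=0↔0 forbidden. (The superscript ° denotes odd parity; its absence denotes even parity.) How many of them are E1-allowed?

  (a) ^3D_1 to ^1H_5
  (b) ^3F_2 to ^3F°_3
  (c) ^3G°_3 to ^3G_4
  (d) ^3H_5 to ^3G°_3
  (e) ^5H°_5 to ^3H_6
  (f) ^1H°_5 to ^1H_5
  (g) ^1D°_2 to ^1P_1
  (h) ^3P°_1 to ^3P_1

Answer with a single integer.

5

(a) forbidden (parity, ΔS, ΔL, ΔJ fail)
(b) allowed
(c) allowed
(d) forbidden (ΔJ fails)
(e) forbidden (ΔS fails)
(f) allowed
(g) allowed
(h) allowed
Total allowed: 5 of 8.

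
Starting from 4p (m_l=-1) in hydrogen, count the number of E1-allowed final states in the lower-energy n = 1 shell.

1

E1 requires Δl = ±1, so l_f ∈ {0, 2}; with 0 ≤ l_f ≤ n_f−1 = 0, the allowed l_f values are {0}.
For l_f = 0: m_f ∈ {m_i−1, m_i, m_i+1} ∩ [−0, 0] = {0} → 1 state.
Total: 1.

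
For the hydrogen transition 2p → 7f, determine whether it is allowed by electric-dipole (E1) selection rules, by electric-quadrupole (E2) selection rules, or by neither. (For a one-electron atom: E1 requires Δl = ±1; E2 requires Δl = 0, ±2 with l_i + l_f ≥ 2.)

E2

Δl = 3 − 1 = +2; l_i + l_f = 4.
E1 (Δl = ±1): not satisfied.
E2 (Δl = 0,±2, l_i+l_f ≥ 2): satisfied.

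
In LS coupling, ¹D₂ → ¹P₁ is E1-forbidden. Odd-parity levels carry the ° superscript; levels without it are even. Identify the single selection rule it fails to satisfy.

parity

ΔJ = 0, ±1 (not J=0↔0): J: 2 → 1, ΔJ = -1 — ✓.
ΔS = 0: S: 0 → 0 — ✓.
ΔL = 0, ±1 (not L=0↔0): L: 2 → 1, ΔL = -1 — ✓.
Parity must change: even → even — ✗.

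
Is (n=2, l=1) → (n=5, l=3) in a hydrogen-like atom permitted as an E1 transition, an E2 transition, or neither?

E2

Δl = 3 − 1 = +2; l_i + l_f = 4.
E1 (Δl = ±1): not satisfied.
E2 (Δl = 0,±2, l_i+l_f ≥ 2): satisfied.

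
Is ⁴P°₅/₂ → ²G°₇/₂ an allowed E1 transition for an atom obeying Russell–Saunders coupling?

Initial level: S=3/2, L=1, J=5/2, parity odd. Final level: S=1/2, L=4, J=7/2, parity odd.
Parity must change: odd → odd — ✗.
ΔJ = 0, ±1 (not J=0↔0): J: 5/2 → 7/2, ΔJ = +1 — ✓.
ΔL = 0, ±1 (not L=0↔0): L: 1 → 4, ΔL = +3 — ✗.
ΔS = 0: S: 3/2 → 1/2 — ✗.
Rule(s) violated: parity, ΔS, ΔL.

forbidden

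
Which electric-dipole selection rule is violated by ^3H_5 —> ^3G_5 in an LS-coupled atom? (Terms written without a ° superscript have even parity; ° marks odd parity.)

Parity must change: even → even — ✗.
ΔS = 0: S: 1 → 1 — ✓.
ΔL = 0, ±1 (not L=0↔0): L: 5 → 4, ΔL = -1 — ✓.
ΔJ = 0, ±1 (not J=0↔0): J: 5 → 5, ΔJ = +0 — ✓.

parity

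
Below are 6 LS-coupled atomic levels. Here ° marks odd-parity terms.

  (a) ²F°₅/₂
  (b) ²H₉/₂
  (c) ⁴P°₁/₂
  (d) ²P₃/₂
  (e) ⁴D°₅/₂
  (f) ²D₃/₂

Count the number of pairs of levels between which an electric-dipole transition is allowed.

1

(a)–(b): forbidden (ΔL, ΔJ).
(a)–(c): forbidden (parity, ΔS, ΔL, ΔJ).
(a)–(d): forbidden (ΔL).
(a)–(e): forbidden (parity, ΔS).
(a)–(f): allowed.
(b)–(c): forbidden (ΔS, ΔL, ΔJ).
(b)–(d): forbidden (parity, ΔL, ΔJ).
(b)–(e): forbidden (ΔS, ΔL, ΔJ).
(b)–(f): forbidden (parity, ΔL, ΔJ).
(c)–(d): forbidden (ΔS).
(c)–(e): forbidden (parity, ΔJ).
(c)–(f): forbidden (ΔS).
(d)–(e): forbidden (ΔS).
(d)–(f): forbidden (parity).
(e)–(f): forbidden (ΔS).
Allowed pairs: 1 of 15.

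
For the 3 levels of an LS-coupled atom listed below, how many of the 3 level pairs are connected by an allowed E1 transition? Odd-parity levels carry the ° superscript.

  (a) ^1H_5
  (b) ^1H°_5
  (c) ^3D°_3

(a)–(b): allowed.
(a)–(c): forbidden (ΔS, ΔL, ΔJ).
(b)–(c): forbidden (parity, ΔS, ΔL, ΔJ).
Allowed pairs: 1 of 3.

1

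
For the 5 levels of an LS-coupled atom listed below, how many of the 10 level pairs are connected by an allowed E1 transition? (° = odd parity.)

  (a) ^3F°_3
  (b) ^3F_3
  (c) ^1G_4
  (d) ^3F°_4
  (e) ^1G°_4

3

(a)–(b): allowed.
(a)–(c): forbidden (ΔS).
(a)–(d): forbidden (parity).
(a)–(e): forbidden (parity, ΔS).
(b)–(c): forbidden (parity, ΔS).
(b)–(d): allowed.
(b)–(e): forbidden (ΔS).
(c)–(d): forbidden (ΔS).
(c)–(e): allowed.
(d)–(e): forbidden (parity, ΔS).
Allowed pairs: 3 of 10.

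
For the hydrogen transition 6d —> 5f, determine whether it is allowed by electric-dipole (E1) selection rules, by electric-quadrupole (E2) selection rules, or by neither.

E1

Δl = 3 − 2 = +1; l_i + l_f = 5.
E1 (Δl = ±1): satisfied.
E2 (Δl = 0,±2, l_i+l_f ≥ 2): not satisfied.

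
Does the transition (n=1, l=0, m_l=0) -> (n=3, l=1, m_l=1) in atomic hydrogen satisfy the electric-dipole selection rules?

Initial l = 0, final l = 1, so Δl = +1. E1 requires Δl = ±1: ✓.
Δm_l = 1 − (0) = +1. E1 requires Δm_l = 0, ±1: ✓.
All E1 selection rules are satisfied.

allowed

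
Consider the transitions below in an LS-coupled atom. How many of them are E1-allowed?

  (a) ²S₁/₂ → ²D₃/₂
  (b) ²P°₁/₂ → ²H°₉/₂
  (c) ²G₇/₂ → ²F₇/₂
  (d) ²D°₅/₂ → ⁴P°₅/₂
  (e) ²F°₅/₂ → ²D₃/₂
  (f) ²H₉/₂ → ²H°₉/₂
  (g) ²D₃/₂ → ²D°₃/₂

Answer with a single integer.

3

(a) forbidden (parity, ΔL fail)
(b) forbidden (parity, ΔL, ΔJ fail)
(c) forbidden (parity fails)
(d) forbidden (parity, ΔS fail)
(e) allowed
(f) allowed
(g) allowed
Total allowed: 3 of 7.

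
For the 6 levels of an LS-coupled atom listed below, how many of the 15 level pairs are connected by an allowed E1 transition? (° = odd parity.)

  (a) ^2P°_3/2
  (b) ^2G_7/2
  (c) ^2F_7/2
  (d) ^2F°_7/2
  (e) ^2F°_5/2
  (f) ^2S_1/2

5

(a)–(b): forbidden (ΔL, ΔJ).
(a)–(c): forbidden (ΔL, ΔJ).
(a)–(d): forbidden (parity, ΔL, ΔJ).
(a)–(e): forbidden (parity, ΔL).
(a)–(f): allowed.
(b)–(c): forbidden (parity).
(b)–(d): allowed.
(b)–(e): allowed.
(b)–(f): forbidden (parity, ΔL, ΔJ).
(c)–(d): allowed.
(c)–(e): allowed.
(c)–(f): forbidden (parity, ΔL, ΔJ).
(d)–(e): forbidden (parity).
(d)–(f): forbidden (ΔL, ΔJ).
(e)–(f): forbidden (ΔL, ΔJ).
Allowed pairs: 5 of 15.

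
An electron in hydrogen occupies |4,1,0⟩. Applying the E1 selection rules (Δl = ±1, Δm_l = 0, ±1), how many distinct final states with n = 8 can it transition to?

E1 requires Δl = ±1, so l_f ∈ {0, 2}; with 0 ≤ l_f ≤ n_f−1 = 7, the allowed l_f values are {0, 2}.
For l_f = 0: m_f ∈ {m_i−1, m_i, m_i+1} ∩ [−0, 0] = {0} → 1 state.
For l_f = 2: m_f ∈ {m_i−1, m_i, m_i+1} ∩ [−2, 2] = {-1, 0, 1} → 3 states.
Total: 4.

4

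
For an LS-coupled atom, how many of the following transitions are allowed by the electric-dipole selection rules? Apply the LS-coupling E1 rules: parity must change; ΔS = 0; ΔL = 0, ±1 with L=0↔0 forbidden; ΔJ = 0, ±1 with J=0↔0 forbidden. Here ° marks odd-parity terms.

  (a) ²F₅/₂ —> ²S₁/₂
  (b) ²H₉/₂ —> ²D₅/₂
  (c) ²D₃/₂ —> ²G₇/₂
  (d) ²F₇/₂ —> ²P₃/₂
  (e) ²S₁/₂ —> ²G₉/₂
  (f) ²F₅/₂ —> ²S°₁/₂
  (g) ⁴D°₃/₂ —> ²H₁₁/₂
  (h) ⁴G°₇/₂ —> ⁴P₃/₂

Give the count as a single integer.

0

(a) forbidden (parity, ΔL, ΔJ fail)
(b) forbidden (parity, ΔL, ΔJ fail)
(c) forbidden (parity, ΔL, ΔJ fail)
(d) forbidden (parity, ΔL, ΔJ fail)
(e) forbidden (parity, ΔL, ΔJ fail)
(f) forbidden (ΔL, ΔJ fail)
(g) forbidden (ΔS, ΔL, ΔJ fail)
(h) forbidden (ΔL, ΔJ fail)
Total allowed: 0 of 8.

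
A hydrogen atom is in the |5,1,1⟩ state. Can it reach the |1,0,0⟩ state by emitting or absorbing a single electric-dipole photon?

Δl = 0 − 1 = -1; the E1 rule Δl = ±1 is ✓.
Δm_l = 0 − (1) = -1. E1 requires Δm_l = 0, ±1: ✓.
All E1 selection rules are satisfied.

allowed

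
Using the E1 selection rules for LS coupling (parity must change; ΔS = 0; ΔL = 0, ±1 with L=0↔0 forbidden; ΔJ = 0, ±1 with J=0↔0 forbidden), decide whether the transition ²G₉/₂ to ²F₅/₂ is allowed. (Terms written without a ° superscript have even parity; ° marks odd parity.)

forbidden

Parity must change: even → even — fails.
ΔS = 0: S: 1/2 → 1/2 — passes.
ΔL = 0, ±1 (not L=0↔0): L: 4 → 3, ΔL = -1 — passes.
ΔJ = 0, ±1 (not J=0↔0): J: 9/2 → 5/2, ΔJ = -2 — fails.
Rule(s) violated: parity, ΔJ.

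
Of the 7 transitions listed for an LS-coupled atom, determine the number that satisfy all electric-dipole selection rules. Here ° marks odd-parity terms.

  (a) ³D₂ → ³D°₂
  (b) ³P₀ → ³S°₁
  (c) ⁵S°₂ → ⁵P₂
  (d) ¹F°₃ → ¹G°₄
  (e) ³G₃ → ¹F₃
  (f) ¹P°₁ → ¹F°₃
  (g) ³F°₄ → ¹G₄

3

(a) allowed
(b) allowed
(c) allowed
(d) forbidden (parity fails)
(e) forbidden (parity, ΔS fail)
(f) forbidden (parity, ΔL, ΔJ fail)
(g) forbidden (ΔS fails)
Total allowed: 3 of 7.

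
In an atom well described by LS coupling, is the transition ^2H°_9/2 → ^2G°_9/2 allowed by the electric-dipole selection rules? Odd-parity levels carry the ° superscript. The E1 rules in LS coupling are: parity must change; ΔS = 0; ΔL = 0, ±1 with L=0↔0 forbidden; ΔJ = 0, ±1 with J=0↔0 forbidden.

forbidden

Initial level: S=1/2, L=5, J=9/2, parity odd. Final level: S=1/2, L=4, J=9/2, parity odd.
Parity must change: odd → odd — fails.
ΔS = 0: S: 1/2 → 1/2 — ok.
ΔL = 0, ±1 (not L=0↔0): L: 5 → 4, ΔL = -1 — ok.
ΔJ = 0, ±1 (not J=0↔0): J: 9/2 → 9/2, ΔJ = +0 — ok.
Rule(s) violated: parity.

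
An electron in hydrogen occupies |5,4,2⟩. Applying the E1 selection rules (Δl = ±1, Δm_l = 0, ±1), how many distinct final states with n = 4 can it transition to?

3

E1 requires Δl = ±1, so l_f ∈ {3, 5}; with 0 ≤ l_f ≤ n_f−1 = 3, the allowed l_f values are {3}.
For l_f = 3: m_f ∈ {m_i−1, m_i, m_i+1} ∩ [−3, 3] = {1, 2, 3} → 3 states.
Total: 3.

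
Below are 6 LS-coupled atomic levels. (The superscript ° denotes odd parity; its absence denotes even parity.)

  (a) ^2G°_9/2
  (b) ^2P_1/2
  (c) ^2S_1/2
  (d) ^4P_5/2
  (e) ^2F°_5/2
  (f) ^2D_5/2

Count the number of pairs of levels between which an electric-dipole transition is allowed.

1

(a)–(b): forbidden (ΔL, ΔJ).
(a)–(c): forbidden (ΔL, ΔJ).
(a)–(d): forbidden (ΔS, ΔL, ΔJ).
(a)–(e): forbidden (parity, ΔJ).
(a)–(f): forbidden (ΔL, ΔJ).
(b)–(c): forbidden (parity).
(b)–(d): forbidden (parity, ΔS, ΔJ).
(b)–(e): forbidden (ΔL, ΔJ).
(b)–(f): forbidden (parity, ΔJ).
(c)–(d): forbidden (parity, ΔS, ΔJ).
(c)–(e): forbidden (ΔL, ΔJ).
(c)–(f): forbidden (parity, ΔL, ΔJ).
(d)–(e): forbidden (ΔS, ΔL).
(d)–(f): forbidden (parity, ΔS).
(e)–(f): allowed.
Allowed pairs: 1 of 15.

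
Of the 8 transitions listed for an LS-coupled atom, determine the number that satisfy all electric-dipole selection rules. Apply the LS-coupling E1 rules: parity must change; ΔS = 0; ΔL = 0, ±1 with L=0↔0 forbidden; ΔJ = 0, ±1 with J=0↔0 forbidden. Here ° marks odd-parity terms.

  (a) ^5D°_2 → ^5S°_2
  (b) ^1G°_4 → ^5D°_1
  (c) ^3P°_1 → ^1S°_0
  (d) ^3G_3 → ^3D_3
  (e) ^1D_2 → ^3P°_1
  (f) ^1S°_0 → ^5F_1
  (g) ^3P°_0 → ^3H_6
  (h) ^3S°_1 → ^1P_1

(a) forbidden (parity, ΔL fail)
(b) forbidden (parity, ΔS, ΔL, ΔJ fail)
(c) forbidden (parity, ΔS fail)
(d) forbidden (parity, ΔL fail)
(e) forbidden (ΔS fails)
(f) forbidden (ΔS, ΔL fail)
(g) forbidden (ΔL, ΔJ fail)
(h) forbidden (ΔS fails)
Total allowed: 0 of 8.

0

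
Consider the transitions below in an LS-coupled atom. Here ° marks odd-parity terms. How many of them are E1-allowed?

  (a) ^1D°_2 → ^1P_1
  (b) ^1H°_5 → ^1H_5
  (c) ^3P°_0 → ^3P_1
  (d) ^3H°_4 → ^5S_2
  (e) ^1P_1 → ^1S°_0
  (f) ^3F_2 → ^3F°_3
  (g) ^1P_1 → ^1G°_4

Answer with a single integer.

(a) allowed
(b) allowed
(c) allowed
(d) forbidden (ΔS, ΔL, ΔJ fail)
(e) allowed
(f) allowed
(g) forbidden (ΔL, ΔJ fail)
Total allowed: 5 of 7.

5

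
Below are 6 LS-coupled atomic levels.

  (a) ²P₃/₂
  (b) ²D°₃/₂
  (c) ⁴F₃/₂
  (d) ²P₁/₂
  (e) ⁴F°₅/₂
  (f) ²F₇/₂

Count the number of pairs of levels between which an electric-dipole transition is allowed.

3

(a)–(b): allowed.
(a)–(c): forbidden (parity, ΔS, ΔL).
(a)–(d): forbidden (parity).
(a)–(e): forbidden (ΔS, ΔL).
(a)–(f): forbidden (parity, ΔL, ΔJ).
(b)–(c): forbidden (ΔS).
(b)–(d): allowed.
(b)–(e): forbidden (parity, ΔS).
(b)–(f): forbidden (ΔJ).
(c)–(d): forbidden (parity, ΔS, ΔL).
(c)–(e): allowed.
(c)–(f): forbidden (parity, ΔS, ΔJ).
(d)–(e): forbidden (ΔS, ΔL, ΔJ).
(d)–(f): forbidden (parity, ΔL, ΔJ).
(e)–(f): forbidden (ΔS).
Allowed pairs: 3 of 15.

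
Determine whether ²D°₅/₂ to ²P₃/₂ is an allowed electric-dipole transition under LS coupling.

Parity must change: odd → even — satisfied.
ΔS = 0: S: 1/2 → 1/2 — satisfied.
ΔL = 0, ±1 (not L=0↔0): L: 2 → 1, ΔL = -1 — satisfied.
ΔJ = 0, ±1 (not J=0↔0): J: 5/2 → 3/2, ΔJ = -1 — satisfied.
All four E1 rules are satisfied.

allowed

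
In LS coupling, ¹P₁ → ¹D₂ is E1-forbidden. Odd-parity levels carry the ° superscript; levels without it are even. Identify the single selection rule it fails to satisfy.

parity

Reading off the term symbols: S 0→0, L 1→2, J 1→2, parity even→even.
Parity must change: even → even — violated.
ΔS = 0: S: 0 → 0 — satisfied.
ΔL = 0, ±1 (not L=0↔0): L: 1 → 2, ΔL = +1 — satisfied.
ΔJ = 0, ±1 (not J=0↔0): J: 1 → 2, ΔJ = +1 — satisfied.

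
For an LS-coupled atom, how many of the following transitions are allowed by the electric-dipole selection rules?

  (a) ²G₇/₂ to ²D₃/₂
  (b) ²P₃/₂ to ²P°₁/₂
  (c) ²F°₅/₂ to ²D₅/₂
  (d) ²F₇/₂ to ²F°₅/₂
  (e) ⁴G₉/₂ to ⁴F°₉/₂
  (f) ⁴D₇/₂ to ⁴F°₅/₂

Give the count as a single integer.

(a) forbidden (parity, ΔL, ΔJ fail)
(b) allowed
(c) allowed
(d) allowed
(e) allowed
(f) allowed
Total allowed: 5 of 6.

5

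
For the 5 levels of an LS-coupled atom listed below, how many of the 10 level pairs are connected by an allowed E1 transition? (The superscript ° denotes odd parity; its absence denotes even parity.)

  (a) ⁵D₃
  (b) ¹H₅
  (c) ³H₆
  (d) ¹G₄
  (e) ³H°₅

1

(a)–(b): forbidden (parity, ΔS, ΔL, ΔJ).
(a)–(c): forbidden (parity, ΔS, ΔL, ΔJ).
(a)–(d): forbidden (parity, ΔS, ΔL).
(a)–(e): forbidden (ΔS, ΔL, ΔJ).
(b)–(c): forbidden (parity, ΔS).
(b)–(d): forbidden (parity).
(b)–(e): forbidden (ΔS).
(c)–(d): forbidden (parity, ΔS, ΔJ).
(c)–(e): allowed.
(d)–(e): forbidden (ΔS).
Allowed pairs: 1 of 10.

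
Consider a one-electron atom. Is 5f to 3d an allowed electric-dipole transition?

allowed

Initial l = 3, final l = 2, so Δl = -1. E1 requires Δl = ±1: passes.
All E1 selection rules are satisfied.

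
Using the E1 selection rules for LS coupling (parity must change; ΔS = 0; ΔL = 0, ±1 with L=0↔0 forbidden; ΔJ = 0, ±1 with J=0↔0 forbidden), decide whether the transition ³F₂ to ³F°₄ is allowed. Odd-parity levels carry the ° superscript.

forbidden

Initial level: S=1, L=3, J=2, parity even. Final level: S=1, L=3, J=4, parity odd.
Parity must change: even → odd — ok.
ΔS = 0: S: 1 → 1 — ok.
ΔL = 0, ±1 (not L=0↔0): L: 3 → 3, ΔL = +0 — ok.
ΔJ = 0, ±1 (not J=0↔0): J: 2 → 4, ΔJ = +2 — fails.
Rule(s) violated: ΔJ.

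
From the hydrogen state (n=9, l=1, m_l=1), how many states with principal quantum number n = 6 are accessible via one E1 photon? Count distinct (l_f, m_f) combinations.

E1 requires Δl = ±1, so l_f ∈ {0, 2}; with 0 ≤ l_f ≤ n_f−1 = 5, the allowed l_f values are {0, 2}.
For l_f = 0: m_f ∈ {m_i−1, m_i, m_i+1} ∩ [−0, 0] = {0} → 1 state.
For l_f = 2: m_f ∈ {m_i−1, m_i, m_i+1} ∩ [−2, 2] = {0, 1, 2} → 3 states.
Total: 4.

4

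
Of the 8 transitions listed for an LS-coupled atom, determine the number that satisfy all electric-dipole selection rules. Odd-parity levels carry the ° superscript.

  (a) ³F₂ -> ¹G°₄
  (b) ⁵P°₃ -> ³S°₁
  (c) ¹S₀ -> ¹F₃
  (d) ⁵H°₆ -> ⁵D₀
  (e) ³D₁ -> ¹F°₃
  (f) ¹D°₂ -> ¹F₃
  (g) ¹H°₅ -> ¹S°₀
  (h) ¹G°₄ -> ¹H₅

(a) forbidden (ΔS, ΔJ fail)
(b) forbidden (parity, ΔS, ΔJ fail)
(c) forbidden (parity, ΔL, ΔJ fail)
(d) forbidden (ΔL, ΔJ fail)
(e) forbidden (ΔS, ΔJ fail)
(f) allowed
(g) forbidden (parity, ΔL, ΔJ fail)
(h) allowed
Total allowed: 2 of 8.

2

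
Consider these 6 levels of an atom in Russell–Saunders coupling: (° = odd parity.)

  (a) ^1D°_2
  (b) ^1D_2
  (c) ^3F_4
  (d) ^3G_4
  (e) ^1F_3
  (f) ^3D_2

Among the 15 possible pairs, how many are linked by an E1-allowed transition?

2

(a)–(b): allowed.
(a)–(c): forbidden (ΔS, ΔJ).
(a)–(d): forbidden (ΔS, ΔL, ΔJ).
(a)–(e): allowed.
(a)–(f): forbidden (ΔS).
(b)–(c): forbidden (parity, ΔS, ΔJ).
(b)–(d): forbidden (parity, ΔS, ΔL, ΔJ).
(b)–(e): forbidden (parity).
(b)–(f): forbidden (parity, ΔS).
(c)–(d): forbidden (parity).
(c)–(e): forbidden (parity, ΔS).
(c)–(f): forbidden (parity, ΔJ).
(d)–(e): forbidden (parity, ΔS).
(d)–(f): forbidden (parity, ΔL, ΔJ).
(e)–(f): forbidden (parity, ΔS).
Allowed pairs: 2 of 15.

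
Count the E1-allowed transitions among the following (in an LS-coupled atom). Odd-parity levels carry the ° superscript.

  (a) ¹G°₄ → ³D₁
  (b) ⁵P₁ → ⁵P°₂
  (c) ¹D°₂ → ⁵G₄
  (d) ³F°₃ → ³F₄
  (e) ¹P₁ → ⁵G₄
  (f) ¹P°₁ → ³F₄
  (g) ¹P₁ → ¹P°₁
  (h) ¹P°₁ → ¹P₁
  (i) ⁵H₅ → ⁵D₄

4

(a) forbidden (ΔS, ΔL, ΔJ fail)
(b) allowed
(c) forbidden (ΔS, ΔL, ΔJ fail)
(d) allowed
(e) forbidden (parity, ΔS, ΔL, ΔJ fail)
(f) forbidden (ΔS, ΔL, ΔJ fail)
(g) allowed
(h) allowed
(i) forbidden (parity, ΔL fail)
Total allowed: 4 of 9.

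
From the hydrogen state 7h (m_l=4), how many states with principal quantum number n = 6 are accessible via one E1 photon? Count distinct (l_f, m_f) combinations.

E1 requires Δl = ±1, so l_f ∈ {4, 6}; with 0 ≤ l_f ≤ n_f−1 = 5, the allowed l_f values are {4}.
For l_f = 4: m_f ∈ {m_i−1, m_i, m_i+1} ∩ [−4, 4] = {3, 4} → 2 states.
Total: 2.

2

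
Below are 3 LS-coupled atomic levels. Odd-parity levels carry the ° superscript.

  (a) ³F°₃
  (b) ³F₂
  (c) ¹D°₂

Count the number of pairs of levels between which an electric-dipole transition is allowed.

(a)–(b): allowed.
(a)–(c): forbidden (parity, ΔS).
(b)–(c): forbidden (ΔS).
Allowed pairs: 1 of 3.

1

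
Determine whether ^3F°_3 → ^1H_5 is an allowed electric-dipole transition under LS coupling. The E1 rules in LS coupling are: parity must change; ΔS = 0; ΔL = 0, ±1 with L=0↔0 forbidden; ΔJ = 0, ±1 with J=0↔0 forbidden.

forbidden

Parity must change: odd → even — passes.
ΔS = 0: S: 1 → 0 — fails.
ΔL = 0, ±1 (not L=0↔0): L: 3 → 5, ΔL = +2 — fails.
ΔJ = 0, ±1 (not J=0↔0): J: 3 → 5, ΔJ = +2 — fails.
Rule(s) violated: ΔS, ΔL, ΔJ.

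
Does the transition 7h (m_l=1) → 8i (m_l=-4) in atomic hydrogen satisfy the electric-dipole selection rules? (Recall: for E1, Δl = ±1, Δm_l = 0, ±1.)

forbidden

Initial l = 5, final l = 6, so Δl = +1. E1 requires Δl = ±1: satisfied.
m_l: 1 → -4 (Δm_l = -5). |Δm_l| ≤ 1 violated.
The transition is electric-dipole forbidden.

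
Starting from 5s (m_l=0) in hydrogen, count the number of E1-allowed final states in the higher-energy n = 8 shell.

E1 requires Δl = ±1, so l_f ∈ {-1, 1}; with 0 ≤ l_f ≤ n_f−1 = 7, the allowed l_f values are {1}.
For l_f = 1: m_f ∈ {m_i−1, m_i, m_i+1} ∩ [−1, 1] = {-1, 0, 1} → 3 states.
Total: 3.

3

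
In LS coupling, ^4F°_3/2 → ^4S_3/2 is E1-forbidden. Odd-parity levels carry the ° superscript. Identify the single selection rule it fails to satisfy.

the ΔL = 0, ±1 rule

Initial level: S=3/2, L=3, J=3/2, parity odd. Final level: S=3/2, L=0, J=3/2, parity even.
Parity must change: odd → even — passes.
ΔS = 0: S: 3/2 → 3/2 — passes.
ΔL = 0, ±1 (not L=0↔0): L: 3 → 0, ΔL = -3 — fails.
ΔJ = 0, ±1 (not J=0↔0): J: 3/2 → 3/2, ΔJ = +0 — passes.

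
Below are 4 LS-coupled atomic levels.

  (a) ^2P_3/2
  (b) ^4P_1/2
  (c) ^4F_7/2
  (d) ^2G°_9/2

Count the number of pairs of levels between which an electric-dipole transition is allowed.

0

(a)–(b): forbidden (parity, ΔS).
(a)–(c): forbidden (parity, ΔS, ΔL, ΔJ).
(a)–(d): forbidden (ΔL, ΔJ).
(b)–(c): forbidden (parity, ΔL, ΔJ).
(b)–(d): forbidden (ΔS, ΔL, ΔJ).
(c)–(d): forbidden (ΔS).
Allowed pairs: 0 of 6.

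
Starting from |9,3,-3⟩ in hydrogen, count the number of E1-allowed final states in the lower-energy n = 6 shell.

E1 requires Δl = ±1, so l_f ∈ {2, 4}; with 0 ≤ l_f ≤ n_f−1 = 5, the allowed l_f values are {2, 4}.
For l_f = 2: m_f ∈ {m_i−1, m_i, m_i+1} ∩ [−2, 2] = {-2} → 1 state.
For l_f = 4: m_f ∈ {m_i−1, m_i, m_i+1} ∩ [−4, 4] = {-4, -3, -2} → 3 states.
Total: 4.

4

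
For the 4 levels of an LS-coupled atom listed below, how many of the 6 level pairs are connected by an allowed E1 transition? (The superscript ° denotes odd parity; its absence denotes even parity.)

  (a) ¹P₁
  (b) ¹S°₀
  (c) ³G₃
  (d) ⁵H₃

(a)–(b): allowed.
(a)–(c): forbidden (parity, ΔS, ΔL, ΔJ).
(a)–(d): forbidden (parity, ΔS, ΔL, ΔJ).
(b)–(c): forbidden (ΔS, ΔL, ΔJ).
(b)–(d): forbidden (ΔS, ΔL, ΔJ).
(c)–(d): forbidden (parity, ΔS).
Allowed pairs: 1 of 6.

1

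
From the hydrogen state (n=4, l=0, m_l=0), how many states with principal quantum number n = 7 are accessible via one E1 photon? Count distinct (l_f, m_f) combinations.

3

E1 requires Δl = ±1, so l_f ∈ {-1, 1}; with 0 ≤ l_f ≤ n_f−1 = 6, the allowed l_f values are {1}.
For l_f = 1: m_f ∈ {m_i−1, m_i, m_i+1} ∩ [−1, 1] = {-1, 0, 1} → 3 states.
Total: 3.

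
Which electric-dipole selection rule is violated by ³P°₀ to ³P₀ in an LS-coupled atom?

Reading off the term symbols: S 1→1, L 1→1, J 0→0, parity odd→even.
Parity must change: odd → even — satisfied.
ΔS = 0: S: 1 → 1 — satisfied.
ΔL = 0, ±1 (not L=0↔0): L: 1 → 1, ΔL = +0 — satisfied.
ΔJ = 0, ±1 (not J=0↔0): J: 0 → 0, ΔJ = +0 — violated.

the J=0 ↔ J=0 exclusion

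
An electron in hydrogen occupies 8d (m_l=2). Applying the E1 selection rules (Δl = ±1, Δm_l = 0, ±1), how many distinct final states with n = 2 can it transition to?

E1 requires Δl = ±1, so l_f ∈ {1, 3}; with 0 ≤ l_f ≤ n_f−1 = 1, the allowed l_f values are {1}.
For l_f = 1: m_f ∈ {m_i−1, m_i, m_i+1} ∩ [−1, 1] = {1} → 1 state.
Total: 1.

1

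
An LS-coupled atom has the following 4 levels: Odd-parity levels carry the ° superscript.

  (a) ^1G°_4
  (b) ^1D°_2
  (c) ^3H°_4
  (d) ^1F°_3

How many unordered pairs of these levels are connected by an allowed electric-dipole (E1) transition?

(a)–(b): forbidden (parity, ΔL, ΔJ).
(a)–(c): forbidden (parity, ΔS).
(a)–(d): forbidden (parity).
(b)–(c): forbidden (parity, ΔS, ΔL, ΔJ).
(b)–(d): forbidden (parity).
(c)–(d): forbidden (parity, ΔS, ΔL).
Allowed pairs: 0 of 6.

0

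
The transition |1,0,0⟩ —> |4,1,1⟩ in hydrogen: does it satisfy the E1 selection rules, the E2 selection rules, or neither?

E1

Δl = 1 − 0 = +1; l_i + l_f = 1.
Δm_l = +1.
E1 (Δl = ±1, |Δm_l| ≤ 1): satisfied.
E2 (Δl = 0,±2, l_i+l_f ≥ 2, |Δm_l| ≤ 2): not satisfied.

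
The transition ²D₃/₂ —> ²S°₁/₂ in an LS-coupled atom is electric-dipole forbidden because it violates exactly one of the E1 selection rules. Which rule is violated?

the ΔL = 0, ±1 rule

ΔJ = 0, ±1 (not J=0↔0): J: 3/2 → 1/2, ΔJ = -1 — ok.
Parity must change: even → odd — ok.
ΔL = 0, ±1 (not L=0↔0): L: 2 → 0, ΔL = -2 — fails.
ΔS = 0: S: 1/2 → 1/2 — ok.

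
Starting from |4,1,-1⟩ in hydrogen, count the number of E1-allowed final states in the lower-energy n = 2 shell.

1

E1 requires Δl = ±1, so l_f ∈ {0, 2}; with 0 ≤ l_f ≤ n_f−1 = 1, the allowed l_f values are {0}.
For l_f = 0: m_f ∈ {m_i−1, m_i, m_i+1} ∩ [−0, 0] = {0} → 1 state.
Total: 1.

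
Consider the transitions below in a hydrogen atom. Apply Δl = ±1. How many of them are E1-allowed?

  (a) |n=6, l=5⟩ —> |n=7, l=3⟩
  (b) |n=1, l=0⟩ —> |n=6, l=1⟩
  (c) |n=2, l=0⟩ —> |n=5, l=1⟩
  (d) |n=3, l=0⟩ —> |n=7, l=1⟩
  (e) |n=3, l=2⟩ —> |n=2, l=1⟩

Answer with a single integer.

4

(a) forbidden — Δl = -2 (E1 requires Δl = ±1)
(b) allowed
(c) allowed
(d) allowed
(e) allowed
Total allowed: 4 of 5.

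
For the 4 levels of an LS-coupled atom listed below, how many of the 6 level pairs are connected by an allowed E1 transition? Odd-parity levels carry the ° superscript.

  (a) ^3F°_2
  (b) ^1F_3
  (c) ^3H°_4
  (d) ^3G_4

1

(a)–(b): forbidden (ΔS).
(a)–(c): forbidden (parity, ΔL, ΔJ).
(a)–(d): forbidden (ΔJ).
(b)–(c): forbidden (ΔS, ΔL).
(b)–(d): forbidden (parity, ΔS).
(c)–(d): allowed.
Allowed pairs: 1 of 6.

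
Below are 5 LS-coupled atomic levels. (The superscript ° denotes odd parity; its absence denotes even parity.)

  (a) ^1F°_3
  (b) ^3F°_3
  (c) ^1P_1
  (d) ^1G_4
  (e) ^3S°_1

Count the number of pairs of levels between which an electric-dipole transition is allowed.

(a)–(b): forbidden (parity, ΔS).
(a)–(c): forbidden (ΔL, ΔJ).
(a)–(d): allowed.
(a)–(e): forbidden (parity, ΔS, ΔL, ΔJ).
(b)–(c): forbidden (ΔS, ΔL, ΔJ).
(b)–(d): forbidden (ΔS).
(b)–(e): forbidden (parity, ΔL, ΔJ).
(c)–(d): forbidden (parity, ΔL, ΔJ).
(c)–(e): forbidden (ΔS).
(d)–(e): forbidden (ΔS, ΔL, ΔJ).
Allowed pairs: 1 of 10.

1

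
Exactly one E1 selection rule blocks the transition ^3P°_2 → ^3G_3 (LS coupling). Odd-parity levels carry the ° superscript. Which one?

the ΔL = 0, ±1 rule

Initial level: S=1, L=1, J=2, parity odd. Final level: S=1, L=4, J=3, parity even.
ΔJ = 0, ±1 (not J=0↔0): J: 2 → 3, ΔJ = +1 — satisfied.
ΔS = 0: S: 1 → 1 — satisfied.
ΔL = 0, ±1 (not L=0↔0): L: 1 → 4, ΔL = +3 — violated.
Parity must change: odd → even — satisfied.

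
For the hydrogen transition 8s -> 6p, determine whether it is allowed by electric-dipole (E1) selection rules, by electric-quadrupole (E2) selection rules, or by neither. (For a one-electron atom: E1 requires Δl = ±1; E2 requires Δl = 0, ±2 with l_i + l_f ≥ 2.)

Δl = 1 − 0 = +1; l_i + l_f = 1.
E1 (Δl = ±1): satisfied.
E2 (Δl = 0,±2, l_i+l_f ≥ 2): not satisfied.

E1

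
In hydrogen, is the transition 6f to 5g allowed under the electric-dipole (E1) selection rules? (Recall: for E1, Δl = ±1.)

Δl = 4 − 3 = +1; the E1 rule Δl = ±1 is satisfied.
All E1 selection rules are satisfied.

allowed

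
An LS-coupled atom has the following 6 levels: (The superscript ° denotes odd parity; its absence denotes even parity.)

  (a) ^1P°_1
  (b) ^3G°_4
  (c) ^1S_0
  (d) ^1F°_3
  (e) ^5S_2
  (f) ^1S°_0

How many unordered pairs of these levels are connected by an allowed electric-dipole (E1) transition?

1

(a)–(b): forbidden (parity, ΔS, ΔL, ΔJ).
(a)–(c): allowed.
(a)–(d): forbidden (parity, ΔL, ΔJ).
(a)–(e): forbidden (ΔS).
(a)–(f): forbidden (parity).
(b)–(c): forbidden (ΔS, ΔL, ΔJ).
(b)–(d): forbidden (parity, ΔS).
(b)–(e): forbidden (ΔS, ΔL, ΔJ).
(b)–(f): forbidden (parity, ΔS, ΔL, ΔJ).
(c)–(d): forbidden (ΔL, ΔJ).
(c)–(e): forbidden (parity, ΔS, ΔL, ΔJ).
(c)–(f): forbidden (ΔL, ΔJ).
(d)–(e): forbidden (ΔS, ΔL).
(d)–(f): forbidden (parity, ΔL, ΔJ).
(e)–(f): forbidden (ΔS, ΔL, ΔJ).
Allowed pairs: 1 of 15.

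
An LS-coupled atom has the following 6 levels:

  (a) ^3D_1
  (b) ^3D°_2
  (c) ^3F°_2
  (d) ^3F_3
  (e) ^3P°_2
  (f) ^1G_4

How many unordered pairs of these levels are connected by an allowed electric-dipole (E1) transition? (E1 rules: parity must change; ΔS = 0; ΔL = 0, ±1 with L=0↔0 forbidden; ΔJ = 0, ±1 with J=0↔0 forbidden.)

(a)–(b): allowed.
(a)–(c): allowed.
(a)–(d): forbidden (parity, ΔJ).
(a)–(e): allowed.
(a)–(f): forbidden (parity, ΔS, ΔL, ΔJ).
(b)–(c): forbidden (parity).
(b)–(d): allowed.
(b)–(e): forbidden (parity).
(b)–(f): forbidden (ΔS, ΔL, ΔJ).
(c)–(d): allowed.
(c)–(e): forbidden (parity, ΔL).
(c)–(f): forbidden (ΔS, ΔJ).
(d)–(e): forbidden (ΔL).
(d)–(f): forbidden (parity, ΔS).
(e)–(f): forbidden (ΔS, ΔL, ΔJ).
Allowed pairs: 5 of 15.

5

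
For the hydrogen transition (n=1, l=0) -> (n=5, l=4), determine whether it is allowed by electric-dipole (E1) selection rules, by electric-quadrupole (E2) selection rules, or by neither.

neither

Δl = 4 − 0 = +4; l_i + l_f = 4.
E1 (Δl = ±1): not satisfied.
E2 (Δl = 0,±2, l_i+l_f ≥ 2): not satisfied.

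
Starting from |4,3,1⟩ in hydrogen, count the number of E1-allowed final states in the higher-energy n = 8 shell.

E1 requires Δl = ±1, so l_f ∈ {2, 4}; with 0 ≤ l_f ≤ n_f−1 = 7, the allowed l_f values are {2, 4}.
For l_f = 2: m_f ∈ {m_i−1, m_i, m_i+1} ∩ [−2, 2] = {0, 1, 2} → 3 states.
For l_f = 4: m_f ∈ {m_i−1, m_i, m_i+1} ∩ [−4, 4] = {0, 1, 2} → 3 states.
Total: 6.

6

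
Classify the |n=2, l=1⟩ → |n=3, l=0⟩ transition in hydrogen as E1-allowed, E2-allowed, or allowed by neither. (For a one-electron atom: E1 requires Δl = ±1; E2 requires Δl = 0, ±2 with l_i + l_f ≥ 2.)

Δl = 0 − 1 = -1; l_i + l_f = 1.
E1 (Δl = ±1): satisfied.
E2 (Δl = 0,±2, l_i+l_f ≥ 2): not satisfied.

E1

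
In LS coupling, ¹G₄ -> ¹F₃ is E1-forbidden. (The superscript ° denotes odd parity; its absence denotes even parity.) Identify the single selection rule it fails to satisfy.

parity

Initial level: S=0, L=4, J=4, parity even. Final level: S=0, L=3, J=3, parity even.
Parity must change: even → even — ✗.
ΔS = 0: S: 0 → 0 — ✓.
ΔL = 0, ±1 (not L=0↔0): L: 4 → 3, ΔL = -1 — ✓.
ΔJ = 0, ±1 (not J=0↔0): J: 4 → 3, ΔJ = -1 — ✓.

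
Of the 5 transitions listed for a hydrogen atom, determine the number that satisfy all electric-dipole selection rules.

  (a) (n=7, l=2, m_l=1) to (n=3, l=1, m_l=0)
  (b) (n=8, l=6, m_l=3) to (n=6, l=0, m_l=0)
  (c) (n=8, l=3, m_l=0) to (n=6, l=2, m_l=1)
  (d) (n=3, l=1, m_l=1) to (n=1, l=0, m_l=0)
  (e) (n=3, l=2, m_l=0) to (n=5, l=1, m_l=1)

(a) allowed
(b) forbidden — Δl = -6 (E1 requires Δl = ±1); Δm_l = -3 (E1 requires Δm_l = 0, ±1)
(c) allowed
(d) allowed
(e) allowed
Total allowed: 4 of 5.

4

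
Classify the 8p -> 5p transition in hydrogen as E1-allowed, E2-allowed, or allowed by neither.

Δl = 1 − 1 = +0; l_i + l_f = 2.
E1 (Δl = ±1): not satisfied.
E2 (Δl = 0,±2, l_i+l_f ≥ 2): satisfied.

E2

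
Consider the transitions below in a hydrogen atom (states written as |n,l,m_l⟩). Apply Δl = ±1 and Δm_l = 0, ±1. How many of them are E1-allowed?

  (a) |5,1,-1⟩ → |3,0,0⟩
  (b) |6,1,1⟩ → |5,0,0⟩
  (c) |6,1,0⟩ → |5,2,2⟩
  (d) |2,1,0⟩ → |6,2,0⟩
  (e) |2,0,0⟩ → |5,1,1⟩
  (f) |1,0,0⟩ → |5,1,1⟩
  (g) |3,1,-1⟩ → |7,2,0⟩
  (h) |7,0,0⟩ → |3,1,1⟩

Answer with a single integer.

(a) allowed
(b) allowed
(c) forbidden — Δm_l = +2 (E1 requires Δm_l = 0, ±1)
(d) allowed
(e) allowed
(f) allowed
(g) allowed
(h) allowed
Total allowed: 7 of 8.

7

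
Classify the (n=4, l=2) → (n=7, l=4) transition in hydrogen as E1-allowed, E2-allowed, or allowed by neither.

Δl = 4 − 2 = +2; l_i + l_f = 6.
E1 (Δl = ±1): not satisfied.
E2 (Δl = 0,±2, l_i+l_f ≥ 2): satisfied.

E2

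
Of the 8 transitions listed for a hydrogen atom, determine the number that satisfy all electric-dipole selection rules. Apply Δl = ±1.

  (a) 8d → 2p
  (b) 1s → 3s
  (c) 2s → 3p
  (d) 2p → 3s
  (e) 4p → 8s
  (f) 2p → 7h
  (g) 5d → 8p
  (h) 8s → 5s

5

(a) allowed
(b) forbidden — Δl = +0 (E1 requires Δl = ±1)
(c) allowed
(d) allowed
(e) allowed
(f) forbidden — Δl = +4 (E1 requires Δl = ±1)
(g) allowed
(h) forbidden — Δl = +0 (E1 requires Δl = ±1)
Total allowed: 5 of 8.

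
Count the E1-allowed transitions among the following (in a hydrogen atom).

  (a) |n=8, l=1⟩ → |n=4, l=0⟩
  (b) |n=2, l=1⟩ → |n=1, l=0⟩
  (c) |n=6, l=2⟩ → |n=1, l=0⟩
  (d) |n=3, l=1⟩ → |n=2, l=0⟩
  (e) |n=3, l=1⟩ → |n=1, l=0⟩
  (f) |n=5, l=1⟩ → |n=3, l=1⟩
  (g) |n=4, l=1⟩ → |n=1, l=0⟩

5

(a) allowed
(b) allowed
(c) forbidden — Δl = -2 (E1 requires Δl = ±1)
(d) allowed
(e) allowed
(f) forbidden — Δl = +0 (E1 requires Δl = ±1)
(g) allowed
Total allowed: 5 of 7.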